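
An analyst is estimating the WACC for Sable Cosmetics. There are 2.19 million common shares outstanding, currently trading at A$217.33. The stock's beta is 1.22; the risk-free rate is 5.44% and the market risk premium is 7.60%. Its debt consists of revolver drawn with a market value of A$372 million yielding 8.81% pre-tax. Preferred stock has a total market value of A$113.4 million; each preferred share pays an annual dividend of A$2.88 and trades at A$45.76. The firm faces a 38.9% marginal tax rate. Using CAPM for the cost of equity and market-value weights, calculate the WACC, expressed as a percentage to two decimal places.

10.11%

Cost of equity via CAPM: Re = 5.44% + 1.22 × 7.6% = 14.7120%.
Cost of preferred: Rp = 2.88 / 45.76 = 6.2937%.
Market value of equity E = 217.33 × 2.19m = 475.9527m.
Total capital V = 475.9527 + 113.4 + 372 = 961.3527.
Equity: weight = 475.9527/961.3527 = 0.4951; cost = 14.712%.
Preferred: weight = 113.4/961.3527 = 0.1180; cost = 6.2937%.
Revolver drawn: weight = 372/961.3527 = 0.3870; after-tax cost = 8.81% × (1 − 38.9%) = 5.3829%.
WACC = 0.4951 × 14.7120% + 0.1180 × 6.2937% + 0.3870 × 5.3829% = 10.1091%.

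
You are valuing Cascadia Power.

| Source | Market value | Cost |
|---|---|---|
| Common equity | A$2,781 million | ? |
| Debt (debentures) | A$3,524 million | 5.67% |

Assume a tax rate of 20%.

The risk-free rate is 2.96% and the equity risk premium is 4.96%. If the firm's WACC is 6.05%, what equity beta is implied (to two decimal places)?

Total capital V = 2781 + 3524 = 6305.
Equity weight = 2781/6305 = 0.4411.
Debentures weight = 3524/6305 = 0.5589.
Debt contribution = 0.5589 × 5.67% × (1 − 20%) = 2.5353%.
Required equity contribution = 6.05% − 2.5353% = 3.5147%  ⇒  Re = 7.9685%.
CAPM: 7.9685% = 2.96% + β × 4.96%  ⇒  β = 1.0098.

1.01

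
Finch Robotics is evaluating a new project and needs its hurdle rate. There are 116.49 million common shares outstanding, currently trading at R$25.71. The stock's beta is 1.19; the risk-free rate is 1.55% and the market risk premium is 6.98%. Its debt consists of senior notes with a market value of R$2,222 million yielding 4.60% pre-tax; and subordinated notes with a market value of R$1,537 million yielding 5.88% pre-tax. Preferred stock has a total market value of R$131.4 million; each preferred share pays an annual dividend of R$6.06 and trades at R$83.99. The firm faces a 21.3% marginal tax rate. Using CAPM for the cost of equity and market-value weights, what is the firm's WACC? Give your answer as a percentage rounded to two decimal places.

6.63%

Cost of equity via CAPM: Re = 1.55% + 1.19 × 6.98% = 9.8562%.
Cost of preferred: Rp = 6.06 / 83.99 = 7.2151%.
Market value of equity E = 25.71 × 116.49m = 2994.9579m.
Total capital V = 2994.9579 + 131.4 + 2222 + 1537 = 6885.3579.
Equity: weight = 2994.9579/6885.3579 = 0.4350; cost = 9.8562%.
Preferred: weight = 131.4/6885.3579 = 0.0191; cost = 7.2151%.
Senior notes: weight = 2222/6885.3579 = 0.3227; after-tax cost = 4.6% × (1 − 21.3%) = 3.6202%.
Subordinated notes: weight = 1537/6885.3579 = 0.2232; after-tax cost = 5.88% × (1 − 21.3%) = 4.6276%.
WACC = 0.4350 × 9.8562% + 0.0191 × 7.2151% + 0.3227 × 3.6202% + 0.2232 × 4.6276% = 6.6262%.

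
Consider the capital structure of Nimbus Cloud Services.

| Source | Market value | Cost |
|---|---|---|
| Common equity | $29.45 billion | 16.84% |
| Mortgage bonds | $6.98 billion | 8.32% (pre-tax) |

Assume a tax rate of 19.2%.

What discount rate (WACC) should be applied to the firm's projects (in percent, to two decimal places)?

Total capital V = 29.45 + 6.98 = 36.43.
Equity: weight = 29.45/36.43 = 0.8084; cost = 16.84%.
Mortgage bonds: weight = 6.98/36.43 = 0.1916; after-tax cost = 8.32% × (1 − 19.2%) = 6.7226%.
WACC = 0.8084 × 16.8400% + 0.1916 × 6.7226% = 14.9015%.

14.90%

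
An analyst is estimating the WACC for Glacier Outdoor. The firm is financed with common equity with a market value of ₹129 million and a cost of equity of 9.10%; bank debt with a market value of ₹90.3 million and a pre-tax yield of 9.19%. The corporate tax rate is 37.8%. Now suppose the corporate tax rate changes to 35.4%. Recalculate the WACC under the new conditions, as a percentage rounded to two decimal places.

After the change:
Total capital V = 129 + 90.3 = 219.3.
Equity: weight = 129/219.3 = 0.5882; cost = 9.1%.
Bank debt: weight = 90.3/219.3 = 0.4118; after-tax cost = 9.19% × (1 − 35.4%) = 5.9367%.
WACC = 0.5882 × 9.1000% + 0.4118 × 5.9367% = 7.7975%.

7.80%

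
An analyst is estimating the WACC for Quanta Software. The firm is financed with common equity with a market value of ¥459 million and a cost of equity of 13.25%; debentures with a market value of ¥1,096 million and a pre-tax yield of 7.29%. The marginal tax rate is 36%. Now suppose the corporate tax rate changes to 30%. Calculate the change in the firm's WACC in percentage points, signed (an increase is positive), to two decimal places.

Current WACC:
Total capital V = 459 + 1096 = 1555.
Equity: weight = 459/1555 = 0.2952; cost = 13.25%.
Debentures: weight = 1096/1555 = 0.7048; after-tax cost = 7.29% × (1 − 36%) = 4.6656%.
WACC = 0.2952 × 13.2500% + 0.7048 × 4.6656% = 7.1995%.
After the change:
Total capital V = 459 + 1096 = 1555.
Equity: weight = 459/1555 = 0.2952; cost = 13.25%.
Debentures: weight = 1096/1555 = 0.7048; after-tax cost = 7.29% × (1 − 30%) = 5.1030%.
WACC = 0.2952 × 13.2500% + 0.7048 × 5.1030% = 7.5078%.
Change in WACC = 7.5078% − 7.1995% = 0.3083 pp.

+0.31 pp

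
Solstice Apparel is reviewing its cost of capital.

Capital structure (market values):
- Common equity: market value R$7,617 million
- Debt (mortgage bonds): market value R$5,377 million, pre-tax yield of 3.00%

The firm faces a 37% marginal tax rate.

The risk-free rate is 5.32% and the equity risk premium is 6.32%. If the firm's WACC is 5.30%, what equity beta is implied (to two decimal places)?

Total capital V = 7617 + 5377 = 12994.
Equity weight = 7617/12994 = 0.5862.
Mortgage bonds weight = 5377/12994 = 0.4138.
Debt contribution = 0.4138 × 3% × (1 − 37%) = 0.7821%.
Required equity contribution = 5.3% − 0.7821% = 4.5179%  ⇒  Re = 7.7072%.
CAPM: 7.7072% = 5.32% + β × 6.32%  ⇒  β = 0.3777.

0.38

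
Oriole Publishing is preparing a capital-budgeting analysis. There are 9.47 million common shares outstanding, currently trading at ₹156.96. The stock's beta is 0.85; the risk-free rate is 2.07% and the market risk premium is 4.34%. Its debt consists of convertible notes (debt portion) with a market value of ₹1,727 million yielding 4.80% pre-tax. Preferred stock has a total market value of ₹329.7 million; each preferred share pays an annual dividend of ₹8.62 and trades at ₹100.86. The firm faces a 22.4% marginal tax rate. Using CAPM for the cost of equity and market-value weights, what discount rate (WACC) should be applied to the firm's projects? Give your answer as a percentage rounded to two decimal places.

5.03%

Cost of equity via CAPM: Re = 2.07% + 0.85 × 4.34% = 5.7590%.
Cost of preferred: Rp = 8.62 / 100.86 = 8.5465%.
Market value of equity E = 156.96 × 9.47m = 1486.4112m.
Total capital V = 1486.4112 + 329.7 + 1727 = 3543.1112.
Equity: weight = 1486.4112/3543.1112 = 0.4195; cost = 5.759%.
Preferred: weight = 329.7/3543.1112 = 0.0931; cost = 8.5465%.
Convertible notes (debt portion): weight = 1727/3543.1112 = 0.4874; after-tax cost = 4.8% × (1 − 22.4%) = 3.7248%.
WACC = 0.4195 × 5.7590% + 0.0931 × 8.5465% + 0.4874 × 3.7248% = 5.0269%.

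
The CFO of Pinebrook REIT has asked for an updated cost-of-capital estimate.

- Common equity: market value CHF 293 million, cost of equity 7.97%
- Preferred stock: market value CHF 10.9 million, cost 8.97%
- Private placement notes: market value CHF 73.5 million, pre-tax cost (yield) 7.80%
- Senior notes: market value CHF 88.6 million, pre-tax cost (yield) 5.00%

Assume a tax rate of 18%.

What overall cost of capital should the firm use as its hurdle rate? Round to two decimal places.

7.01%

Total capital V = 293 + 10.9 + 73.5 + 88.6 = 466.
Equity: weight = 293/466 = 0.6288; cost = 7.97%.
Preferred: weight = 10.9/466 = 0.0234; cost = 8.97%.
Private placement notes: weight = 73.5/466 = 0.1577; after-tax cost = 7.8% × (1 − 18%) = 6.3960%.
Senior notes: weight = 88.6/466 = 0.1901; after-tax cost = 5% × (1 − 18%) = 4.1000%.
WACC = 0.6288 × 7.9700% + 0.0234 × 8.9700% + 0.1577 × 6.3960% + 0.1901 × 4.1000% = 7.0093%.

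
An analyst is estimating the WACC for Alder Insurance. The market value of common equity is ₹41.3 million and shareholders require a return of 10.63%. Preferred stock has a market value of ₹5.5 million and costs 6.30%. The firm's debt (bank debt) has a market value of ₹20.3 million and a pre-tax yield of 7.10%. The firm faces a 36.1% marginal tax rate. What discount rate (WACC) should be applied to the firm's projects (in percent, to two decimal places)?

Total capital V = 41.3 + 5.5 + 20.3 = 67.1.
Equity: weight = 41.3/67.1 = 0.6155; cost = 10.63%.
Preferred: weight = 5.5/67.1 = 0.0820; cost = 6.3%.
Bank debt: weight = 20.3/67.1 = 0.3025; after-tax cost = 7.1% × (1 − 36.1%) = 4.5369%.
WACC = 0.6155 × 10.6300% + 0.0820 × 6.3000% + 0.3025 × 4.5369% = 8.4317%.

8.43%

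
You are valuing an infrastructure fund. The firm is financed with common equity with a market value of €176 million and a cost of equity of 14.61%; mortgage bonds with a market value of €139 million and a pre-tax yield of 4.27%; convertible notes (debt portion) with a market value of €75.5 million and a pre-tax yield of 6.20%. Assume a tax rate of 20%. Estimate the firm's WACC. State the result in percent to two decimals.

8.76%

Total capital V = 176 + 139 + 75.5 = 390.5.
Equity: weight = 176/390.5 = 0.4507; cost = 14.61%.
Mortgage bonds: weight = 139/390.5 = 0.3560; after-tax cost = 4.27% × (1 − 20%) = 3.4160%.
Convertible notes (debt portion): weight = 75.5/390.5 = 0.1933; after-tax cost = 6.2% × (1 − 20%) = 4.9600%.
WACC = 0.4507 × 14.6100% + 0.3560 × 3.4160% + 0.1933 × 4.9600% = 8.7597%.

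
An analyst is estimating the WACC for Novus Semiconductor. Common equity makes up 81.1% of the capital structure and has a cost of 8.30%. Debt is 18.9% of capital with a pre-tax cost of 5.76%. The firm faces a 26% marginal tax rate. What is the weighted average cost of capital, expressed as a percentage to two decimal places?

After-tax cost of debt = 5.76% × (1 − 26%) = 4.2624%.
WACC = 0.811 × 8.3000% + 0.189 × 4.2624% = 7.5369%.

7.54%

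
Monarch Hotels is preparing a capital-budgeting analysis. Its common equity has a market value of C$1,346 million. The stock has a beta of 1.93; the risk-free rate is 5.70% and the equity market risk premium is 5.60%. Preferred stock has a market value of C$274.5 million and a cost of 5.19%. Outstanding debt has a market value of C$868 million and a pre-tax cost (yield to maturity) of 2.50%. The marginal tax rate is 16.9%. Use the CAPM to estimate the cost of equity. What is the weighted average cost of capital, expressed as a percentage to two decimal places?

Cost of equity via CAPM: Re = 5.7% + 1.93 × 5.6% = 16.5080%.
Total capital V = 1346 + 274.5 + 868 = 2488.5.
Equity: weight = 1346/2488.5 = 0.5409; cost = 16.508%.
Preferred: weight = 274.5/2488.5 = 0.1103; cost = 5.19%.
Debt: weight = 868/2488.5 = 0.3488; after-tax cost = 2.5% × (1 − 16.9%) = 2.0775%.
WACC = 0.5409 × 16.5080% + 0.1103 × 5.1900% + 0.3488 × 2.0775% = 10.2261%.

10.23%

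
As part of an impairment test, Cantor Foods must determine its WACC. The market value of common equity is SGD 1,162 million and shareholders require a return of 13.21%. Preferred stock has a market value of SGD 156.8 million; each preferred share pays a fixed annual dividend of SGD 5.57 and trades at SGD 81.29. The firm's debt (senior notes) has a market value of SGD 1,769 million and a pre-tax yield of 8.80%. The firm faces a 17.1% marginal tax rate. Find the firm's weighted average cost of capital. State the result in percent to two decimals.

Cost of preferred: Rp = 5.57 / 81.29 = 6.8520%.
Total capital V = 1162 + 156.8 + 1769 = 3087.8.
Equity: weight = 1162/3087.8 = 0.3763; cost = 13.21%.
Preferred: weight = 156.8/3087.8 = 0.0508; cost = 6.852%.
Senior notes: weight = 1769/3087.8 = 0.5729; after-tax cost = 8.8% × (1 − 17.1%) = 7.2952%.
WACC = 0.3763 × 13.2100% + 0.0508 × 6.8520% + 0.5729 × 7.2952% = 9.4985%.

9.50%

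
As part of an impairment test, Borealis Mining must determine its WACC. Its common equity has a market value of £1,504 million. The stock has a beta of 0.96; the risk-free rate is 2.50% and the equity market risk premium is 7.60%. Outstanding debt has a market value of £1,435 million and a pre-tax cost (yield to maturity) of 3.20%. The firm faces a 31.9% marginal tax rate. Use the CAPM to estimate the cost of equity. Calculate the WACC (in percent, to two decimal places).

6.08%

Cost of equity via CAPM: Re = 2.5% + 0.96 × 7.6% = 9.7960%.
Total capital V = 1504 + 1435 = 2939.
Equity: weight = 1504/2939 = 0.5117; cost = 9.796%.
Debt: weight = 1435/2939 = 0.4883; after-tax cost = 3.2% × (1 − 31.9%) = 2.1792%.
WACC = 0.5117 × 9.7960% + 0.4883 × 2.1792% = 6.0770%.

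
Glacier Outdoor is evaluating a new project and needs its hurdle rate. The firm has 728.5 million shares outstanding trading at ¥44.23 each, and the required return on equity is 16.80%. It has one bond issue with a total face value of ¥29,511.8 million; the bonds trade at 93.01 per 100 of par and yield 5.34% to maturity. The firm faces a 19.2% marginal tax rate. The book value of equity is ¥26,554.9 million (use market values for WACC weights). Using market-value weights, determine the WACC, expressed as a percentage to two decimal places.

Market value of equity E = 44.23 × 728.5m = 32221.555m. Market value of debt D = 29511.8m × 93.01/100 = 27448.92518m.
Total capital V = 32221.555 + 27448.92518 = 59670.48018.
Equity: weight = 32221.555/59670.48018 = 0.5400; cost = 16.8%.
Bonds outstanding: weight = 27448.92518/59670.48018 = 0.4600; after-tax cost = 5.34% × (1 − 19.2%) = 4.3147%.
WACC = 0.5400 × 16.8000% + 0.4600 × 4.3147% = 11.0567%.

11.06%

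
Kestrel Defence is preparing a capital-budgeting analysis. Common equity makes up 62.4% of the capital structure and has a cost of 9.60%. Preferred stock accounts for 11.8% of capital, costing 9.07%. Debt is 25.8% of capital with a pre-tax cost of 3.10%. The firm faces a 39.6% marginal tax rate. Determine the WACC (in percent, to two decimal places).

After-tax cost of debt = 3.1% × (1 − 39.6%) = 1.8724%.
WACC = 0.624 × 9.6000% + 0.118 × 9.0700% + 0.258 × 1.8724% = 7.5437%.

7.54%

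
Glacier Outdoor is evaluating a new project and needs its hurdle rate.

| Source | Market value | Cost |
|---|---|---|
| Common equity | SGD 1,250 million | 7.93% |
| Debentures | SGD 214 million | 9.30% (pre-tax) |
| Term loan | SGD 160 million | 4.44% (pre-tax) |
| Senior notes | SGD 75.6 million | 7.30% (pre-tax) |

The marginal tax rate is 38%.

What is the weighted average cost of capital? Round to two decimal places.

Total capital V = 1250 + 214 + 160 + 75.6 = 1699.6.
Equity: weight = 1250/1699.6 = 0.7355; cost = 7.93%.
Debentures: weight = 214/1699.6 = 0.1259; after-tax cost = 9.3% × (1 − 38%) = 5.7660%.
Term loan: weight = 160/1699.6 = 0.0941; after-tax cost = 4.44% × (1 − 38%) = 2.7528%.
Senior notes: weight = 75.6/1699.6 = 0.0445; after-tax cost = 7.3% × (1 − 38%) = 4.5260%.
WACC = 0.7355 × 7.9300% + 0.1259 × 5.7660% + 0.0941 × 2.7528% + 0.0445 × 4.5260% = 7.0187%.

7.02%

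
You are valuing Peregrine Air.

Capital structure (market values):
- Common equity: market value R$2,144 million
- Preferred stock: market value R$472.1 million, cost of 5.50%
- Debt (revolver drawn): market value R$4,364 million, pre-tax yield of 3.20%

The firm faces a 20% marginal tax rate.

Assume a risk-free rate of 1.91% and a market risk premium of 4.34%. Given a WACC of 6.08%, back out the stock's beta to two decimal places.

Total capital V = 2144 + 472.1 + 4364 = 6980.1.
Equity weight = 2144/6980.1 = 0.3072.
Preferred weight = 472.1/6980.1 = 0.0676.
Revolver drawn weight = 4364/6980.1 = 0.6252.
Debt contribution = 0.6252 × 3.2% × (1 − 20%) = 1.6005%.
Preferred contribution = 0.0676 × 5.5% = 0.3720%.
Required equity contribution = 6.08% − 1.9725% = 4.1075%  ⇒  Re = 13.3725%.
CAPM: 13.3725% = 1.91% + β × 4.34%  ⇒  β = 2.6411.

2.64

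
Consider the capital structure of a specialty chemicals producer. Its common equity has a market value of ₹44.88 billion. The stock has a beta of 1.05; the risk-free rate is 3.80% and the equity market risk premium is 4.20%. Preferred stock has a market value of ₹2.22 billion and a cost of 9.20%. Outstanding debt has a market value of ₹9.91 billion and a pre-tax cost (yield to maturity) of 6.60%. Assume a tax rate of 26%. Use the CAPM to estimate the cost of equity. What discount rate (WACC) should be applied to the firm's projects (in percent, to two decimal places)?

Cost of equity via CAPM: Re = 3.8% + 1.05 × 4.2% = 8.2100%.
Total capital V = 44.88 + 2.22 + 9.91 = 57.01.
Equity: weight = 44.88/57.01 = 0.7872; cost = 8.21%.
Preferred: weight = 2.22/57.01 = 0.0389; cost = 9.2%.
Debt: weight = 9.91/57.01 = 0.1738; after-tax cost = 6.6% × (1 − 26%) = 4.8840%.
WACC = 0.7872 × 8.2100% + 0.0389 × 9.2000% + 0.1738 × 4.8840% = 7.6704%.

7.67%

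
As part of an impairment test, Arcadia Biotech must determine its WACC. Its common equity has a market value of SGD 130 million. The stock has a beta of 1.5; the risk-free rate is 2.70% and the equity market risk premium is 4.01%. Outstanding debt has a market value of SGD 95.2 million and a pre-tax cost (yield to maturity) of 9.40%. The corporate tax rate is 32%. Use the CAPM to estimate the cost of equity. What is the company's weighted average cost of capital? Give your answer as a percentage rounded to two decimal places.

Cost of equity via CAPM: Re = 2.7% + 1.5 × 4.01% = 8.7150%.
Total capital V = 130 + 95.2 = 225.2.
Equity: weight = 130/225.2 = 0.5773; cost = 8.715%.
Debt: weight = 95.2/225.2 = 0.4227; after-tax cost = 9.4% × (1 − 32%) = 6.3920%.
WACC = 0.5773 × 8.7150% + 0.4227 × 6.3920% = 7.7330%.

7.73%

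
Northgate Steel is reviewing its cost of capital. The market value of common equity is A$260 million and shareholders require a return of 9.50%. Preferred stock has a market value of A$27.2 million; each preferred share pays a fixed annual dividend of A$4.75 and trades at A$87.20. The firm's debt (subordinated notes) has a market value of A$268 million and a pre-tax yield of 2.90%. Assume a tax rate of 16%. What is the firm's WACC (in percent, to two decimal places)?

5.89%

Cost of preferred: Rp = 4.75 / 87.2 = 5.4472%.
Total capital V = 260 + 27.2 + 268 = 555.2.
Equity: weight = 260/555.2 = 0.4683; cost = 9.5%.
Preferred: weight = 27.2/555.2 = 0.0490; cost = 5.4472%.
Subordinated notes: weight = 268/555.2 = 0.4827; after-tax cost = 2.9% × (1 − 16%) = 2.4360%.
WACC = 0.4683 × 9.5000% + 0.0490 × 5.4472% + 0.4827 × 2.4360% = 5.8916%.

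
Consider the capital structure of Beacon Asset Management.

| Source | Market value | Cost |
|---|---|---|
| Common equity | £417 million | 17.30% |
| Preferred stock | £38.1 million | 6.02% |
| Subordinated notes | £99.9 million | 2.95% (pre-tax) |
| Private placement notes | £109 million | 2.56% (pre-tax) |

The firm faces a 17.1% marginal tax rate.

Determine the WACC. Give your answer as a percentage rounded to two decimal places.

Total capital V = 417 + 38.1 + 99.9 + 109 = 664.
Equity: weight = 417/664 = 0.6280; cost = 17.3%.
Preferred: weight = 38.1/664 = 0.0574; cost = 6.02%.
Subordinated notes: weight = 99.9/664 = 0.1505; after-tax cost = 2.95% × (1 − 17.1%) = 2.4455%.
Private placement notes: weight = 109/664 = 0.1642; after-tax cost = 2.56% × (1 − 17.1%) = 2.1222%.
WACC = 0.6280 × 17.3000% + 0.0574 × 6.0200% + 0.1505 × 2.4455% + 0.1642 × 2.1222% = 11.9264%.

11.93%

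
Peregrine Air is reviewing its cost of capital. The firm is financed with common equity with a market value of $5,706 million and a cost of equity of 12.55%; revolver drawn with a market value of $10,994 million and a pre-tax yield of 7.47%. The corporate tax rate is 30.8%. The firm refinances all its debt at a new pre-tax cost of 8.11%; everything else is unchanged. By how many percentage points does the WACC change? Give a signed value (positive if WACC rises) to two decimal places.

Current WACC:
Total capital V = 5706 + 10994 = 16700.
Equity: weight = 5706/16700 = 0.3417; cost = 12.55%.
Revolver drawn: weight = 10994/16700 = 0.6583; after-tax cost = 7.47% × (1 − 30.8%) = 5.1692%.
WACC = 0.3417 × 12.5500% + 0.6583 × 5.1692% = 7.6911%.
After the change:
Total capital V = 5706 + 10994 = 16700.
Equity: weight = 5706/16700 = 0.3417; cost = 12.55%.
Revolver drawn: weight = 10994/16700 = 0.6583; after-tax cost = 8.11% × (1 − 30.8%) = 5.6121%.
WACC = 0.3417 × 12.5500% + 0.6583 × 5.6121% = 7.9826%.
Change in WACC = 7.9826% − 7.6911% = 0.2916 pp.

+0.29 pp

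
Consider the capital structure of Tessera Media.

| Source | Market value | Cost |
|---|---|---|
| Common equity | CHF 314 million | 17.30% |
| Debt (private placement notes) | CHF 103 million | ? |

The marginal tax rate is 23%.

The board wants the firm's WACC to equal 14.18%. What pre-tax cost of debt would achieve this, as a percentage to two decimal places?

6.06%

Total capital V = 314 + 103 = 417.
Equity weight = 314/417 = 0.7530.
Private placement notes weight = 103/417 = 0.2470.
Equity contribution = 0.7530 × 17.3% = 13.0269%.
Remaining for debt = 14.18% − 13.0269% = 1.1531%.
Rd × (1 − 23%) × 0.2470 = 1.1531%  ⇒  Rd = 6.0630%.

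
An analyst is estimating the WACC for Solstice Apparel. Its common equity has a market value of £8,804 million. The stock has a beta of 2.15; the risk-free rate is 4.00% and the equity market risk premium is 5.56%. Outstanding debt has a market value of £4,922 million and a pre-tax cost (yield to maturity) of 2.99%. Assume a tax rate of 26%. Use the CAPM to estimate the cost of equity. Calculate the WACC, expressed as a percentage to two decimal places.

11.03%

Cost of equity via CAPM: Re = 4.0% + 2.15 × 5.56% = 15.9540%.
Total capital V = 8804 + 4922 = 13726.
Equity: weight = 8804/13726 = 0.6414; cost = 15.954%.
Debt: weight = 4922/13726 = 0.3586; after-tax cost = 2.99% × (1 − 26%) = 2.2126%.
WACC = 0.6414 × 15.9540% + 0.3586 × 2.2126% = 11.0265%.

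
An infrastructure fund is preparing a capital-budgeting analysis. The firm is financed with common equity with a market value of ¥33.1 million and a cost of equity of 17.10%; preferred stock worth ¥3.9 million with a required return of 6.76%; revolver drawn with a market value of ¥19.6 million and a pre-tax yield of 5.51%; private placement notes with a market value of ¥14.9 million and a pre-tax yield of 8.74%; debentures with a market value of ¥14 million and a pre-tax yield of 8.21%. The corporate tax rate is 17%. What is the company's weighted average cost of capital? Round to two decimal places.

Total capital V = 33.1 + 3.9 + 19.6 + 14.9 + 14 = 85.5.
Equity: weight = 33.1/85.5 = 0.3871; cost = 17.1%.
Preferred: weight = 3.9/85.5 = 0.0456; cost = 6.76%.
Revolver drawn: weight = 19.6/85.5 = 0.2292; after-tax cost = 5.51% × (1 − 17%) = 4.5733%.
Private placement notes: weight = 14.9/85.5 = 0.1743; after-tax cost = 8.74% × (1 − 17%) = 7.2542%.
Debentures: weight = 14/85.5 = 0.1637; after-tax cost = 8.21% × (1 − 17%) = 6.8143%.
WACC = 0.3871 × 17.1000% + 0.0456 × 6.7600% + 0.2292 × 4.5733% + 0.1743 × 7.2542% + 0.1637 × 6.8143% = 10.3567%.

10.36%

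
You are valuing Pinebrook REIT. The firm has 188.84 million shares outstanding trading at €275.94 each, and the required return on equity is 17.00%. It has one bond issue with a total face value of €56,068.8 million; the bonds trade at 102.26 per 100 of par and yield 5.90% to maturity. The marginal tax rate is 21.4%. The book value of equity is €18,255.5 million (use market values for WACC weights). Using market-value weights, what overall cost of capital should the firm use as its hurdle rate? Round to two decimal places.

Market value of equity E = 275.94 × 188.84m = 52108.5096m. Market value of debt D = 56068.8m × 102.26/100 = 57335.95488m.
Total capital V = 52108.5096 + 57335.95488 = 109444.46448.
Equity: weight = 52108.5096/109444.46448 = 0.4761; cost = 17%.
Bonds outstanding: weight = 57335.95488/109444.46448 = 0.5239; after-tax cost = 5.9% × (1 − 21.4%) = 4.6374%.
WACC = 0.4761 × 17.0000% + 0.5239 × 4.6374% = 10.5235%.

10.52%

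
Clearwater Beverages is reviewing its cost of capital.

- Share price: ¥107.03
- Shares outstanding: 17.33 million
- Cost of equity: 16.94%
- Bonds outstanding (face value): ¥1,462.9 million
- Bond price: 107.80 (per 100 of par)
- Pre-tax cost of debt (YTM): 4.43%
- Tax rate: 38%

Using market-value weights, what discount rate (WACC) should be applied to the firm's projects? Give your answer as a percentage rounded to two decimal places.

10.42%

Market value of equity E = 107.03 × 17.33m = 1854.8299m. Market value of debt D = 1462.9m × 107.8/100 = 1577.0062m.
Total capital V = 1854.8299 + 1577.0062 = 3431.8361.
Equity: weight = 1854.8299/3431.8361 = 0.5405; cost = 16.94%.
Bonds outstanding: weight = 1577.0062/3431.8361 = 0.4595; after-tax cost = 4.43% × (1 − 38%) = 2.7466%.
WACC = 0.5405 × 16.9400% + 0.4595 × 2.7466% = 10.4178%.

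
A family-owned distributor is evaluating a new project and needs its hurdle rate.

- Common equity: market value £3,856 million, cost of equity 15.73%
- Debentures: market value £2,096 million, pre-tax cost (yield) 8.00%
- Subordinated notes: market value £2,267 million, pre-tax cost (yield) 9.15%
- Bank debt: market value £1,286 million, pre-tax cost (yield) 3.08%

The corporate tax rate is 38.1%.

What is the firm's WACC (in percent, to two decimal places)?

9.08%

Total capital V = 3856 + 2096 + 2267 + 1286 = 9505.
Equity: weight = 3856/9505 = 0.4057; cost = 15.73%.
Debentures: weight = 2096/9505 = 0.2205; after-tax cost = 8% × (1 − 38.1%) = 4.9520%.
Subordinated notes: weight = 2267/9505 = 0.2385; after-tax cost = 9.15% × (1 − 38.1%) = 5.6639%.
Bank debt: weight = 1286/9505 = 0.1353; after-tax cost = 3.08% × (1 − 38.1%) = 1.9065%.
WACC = 0.4057 × 15.7300% + 0.2205 × 4.9520% + 0.2385 × 5.6639% + 0.1353 × 1.9065% = 9.0822%.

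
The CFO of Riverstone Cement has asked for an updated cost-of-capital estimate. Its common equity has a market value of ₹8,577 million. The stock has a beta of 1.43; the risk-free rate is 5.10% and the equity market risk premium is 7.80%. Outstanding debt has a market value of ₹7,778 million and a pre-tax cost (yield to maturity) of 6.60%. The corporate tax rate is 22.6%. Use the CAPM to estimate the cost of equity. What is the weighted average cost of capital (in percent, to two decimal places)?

10.95%

Cost of equity via CAPM: Re = 5.1% + 1.43 × 7.8% = 16.2540%.
Total capital V = 8577 + 7778 = 16355.
Equity: weight = 8577/16355 = 0.5244; cost = 16.254%.
Debt: weight = 7778/16355 = 0.4756; after-tax cost = 6.6% × (1 − 22.6%) = 5.1084%.
WACC = 0.5244 × 16.2540% + 0.4756 × 5.1084% = 10.9535%.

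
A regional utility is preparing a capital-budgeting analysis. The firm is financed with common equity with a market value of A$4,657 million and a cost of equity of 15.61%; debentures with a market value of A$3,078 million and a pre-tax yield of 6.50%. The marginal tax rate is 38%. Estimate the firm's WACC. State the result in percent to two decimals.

11.00%

Total capital V = 4657 + 3078 = 7735.
Equity: weight = 4657/7735 = 0.6021; cost = 15.61%.
Debentures: weight = 3078/7735 = 0.3979; after-tax cost = 6.5% × (1 − 38%) = 4.0300%.
WACC = 0.6021 × 15.6100% + 0.3979 × 4.0300% = 11.0020%.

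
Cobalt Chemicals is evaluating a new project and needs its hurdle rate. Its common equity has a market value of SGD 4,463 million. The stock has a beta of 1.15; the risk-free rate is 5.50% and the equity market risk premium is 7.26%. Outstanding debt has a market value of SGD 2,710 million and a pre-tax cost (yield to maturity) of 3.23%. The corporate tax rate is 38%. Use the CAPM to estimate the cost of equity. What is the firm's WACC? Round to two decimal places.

Cost of equity via CAPM: Re = 5.5% + 1.15 × 7.26% = 13.8490%.
Total capital V = 4463 + 2710 = 7173.
Equity: weight = 4463/7173 = 0.6222; cost = 13.849%.
Debt: weight = 2710/7173 = 0.3778; after-tax cost = 3.23% × (1 − 38%) = 2.0026%.
WACC = 0.6222 × 13.8490% + 0.3778 × 2.0026% = 9.3734%.

9.37%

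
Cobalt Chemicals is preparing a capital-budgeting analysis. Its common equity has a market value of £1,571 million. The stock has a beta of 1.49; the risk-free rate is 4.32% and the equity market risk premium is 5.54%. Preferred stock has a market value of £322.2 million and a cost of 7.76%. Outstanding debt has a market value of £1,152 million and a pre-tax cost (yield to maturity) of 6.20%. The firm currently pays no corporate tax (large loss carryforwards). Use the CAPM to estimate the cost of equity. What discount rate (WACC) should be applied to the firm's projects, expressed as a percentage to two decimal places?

Cost of equity via CAPM: Re = 4.32% + 1.49 × 5.54% = 12.5746%.
Total capital V = 1571 + 322.2 + 1152 = 3045.2.
Equity: weight = 1571/3045.2 = 0.5159; cost = 12.5746%.
Preferred: weight = 322.2/3045.2 = 0.1058; cost = 7.76%.
Debt: weight = 1152/3045.2 = 0.3783; after-tax cost = 6.2% × (1 − 0%) = 6.2000%.
WACC = 0.5159 × 12.5746% + 0.1058 × 7.7600% + 0.3783 × 6.2000% = 9.6537%.

9.65%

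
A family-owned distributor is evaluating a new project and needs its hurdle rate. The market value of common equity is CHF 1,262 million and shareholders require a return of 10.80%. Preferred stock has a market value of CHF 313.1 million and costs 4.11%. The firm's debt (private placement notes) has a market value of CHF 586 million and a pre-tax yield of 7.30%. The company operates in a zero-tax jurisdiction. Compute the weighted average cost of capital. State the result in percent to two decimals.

8.88%

Total capital V = 1262 + 313.1 + 586 = 2161.1.
Equity: weight = 1262/2161.1 = 0.5840; cost = 10.8%.
Preferred: weight = 313.1/2161.1 = 0.1449; cost = 4.11%.
Private placement notes: weight = 586/2161.1 = 0.2712; after-tax cost = 7.3% × (1 − 0%) = 7.3000%.
WACC = 0.5840 × 10.8000% + 0.1449 × 4.1100% + 0.2712 × 7.3000% = 8.8817%.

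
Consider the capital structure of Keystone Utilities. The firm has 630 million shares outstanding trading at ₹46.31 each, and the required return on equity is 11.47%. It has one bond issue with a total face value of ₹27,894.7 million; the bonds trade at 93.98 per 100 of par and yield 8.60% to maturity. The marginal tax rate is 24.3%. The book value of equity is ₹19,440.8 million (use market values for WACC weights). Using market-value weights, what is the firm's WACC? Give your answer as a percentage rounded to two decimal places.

9.12%

Market value of equity E = 46.31 × 630m = 29175.3m. Market value of debt D = 27894.7m × 93.98/100 = 26215.43906m.
Total capital V = 29175.3 + 26215.43906 = 55390.73906.
Equity: weight = 29175.3/55390.73906 = 0.5267; cost = 11.47%.
Bonds outstanding: weight = 26215.43906/55390.73906 = 0.4733; after-tax cost = 8.6% × (1 − 24.3%) = 6.5102%.
WACC = 0.5267 × 11.4700% + 0.4733 × 6.5102% = 9.1226%.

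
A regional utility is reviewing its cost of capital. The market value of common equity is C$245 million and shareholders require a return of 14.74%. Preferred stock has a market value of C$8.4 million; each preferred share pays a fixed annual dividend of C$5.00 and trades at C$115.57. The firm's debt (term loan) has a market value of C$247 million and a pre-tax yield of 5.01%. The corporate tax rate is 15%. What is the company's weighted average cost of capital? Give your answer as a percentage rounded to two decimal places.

Cost of preferred: Rp = 5.0 / 115.57 = 4.3264%.
Total capital V = 245 + 8.4 + 247 = 500.4.
Equity: weight = 245/500.4 = 0.4896; cost = 14.74%.
Preferred: weight = 8.4/500.4 = 0.0168; cost = 4.3264%.
Term loan: weight = 247/500.4 = 0.4936; after-tax cost = 5.01% × (1 − 15%) = 4.2585%.
WACC = 0.4896 × 14.7400% + 0.0168 × 4.3264% + 0.4936 × 4.2585% = 9.3915%.

9.39%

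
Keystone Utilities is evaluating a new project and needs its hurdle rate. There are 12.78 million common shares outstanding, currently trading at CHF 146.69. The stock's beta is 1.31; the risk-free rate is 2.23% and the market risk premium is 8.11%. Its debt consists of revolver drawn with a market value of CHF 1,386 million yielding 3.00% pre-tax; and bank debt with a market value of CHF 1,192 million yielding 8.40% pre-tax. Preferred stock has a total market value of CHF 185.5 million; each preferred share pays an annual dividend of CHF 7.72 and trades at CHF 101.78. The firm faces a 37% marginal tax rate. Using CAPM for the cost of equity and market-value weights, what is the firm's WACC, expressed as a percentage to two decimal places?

7.42%

Cost of equity via CAPM: Re = 2.23% + 1.31 × 8.11% = 12.8541%.
Cost of preferred: Rp = 7.72 / 101.78 = 7.5850%.
Market value of equity E = 146.69 × 12.78m = 1874.6982m.
Total capital V = 1874.6982 + 185.5 + 1386 + 1192 = 4638.1982.
Equity: weight = 1874.6982/4638.1982 = 0.4042; cost = 12.8541%.
Preferred: weight = 185.5/4638.1982 = 0.0400; cost = 7.585%.
Revolver drawn: weight = 1386/4638.1982 = 0.2988; after-tax cost = 3% × (1 − 37%) = 1.8900%.
Bank debt: weight = 1192/4638.1982 = 0.2570; after-tax cost = 8.4% × (1 − 37%) = 5.2920%.
WACC = 0.4042 × 12.8541% + 0.0400 × 7.5850% + 0.2988 × 1.8900% + 0.2570 × 5.2920% = 7.4236%.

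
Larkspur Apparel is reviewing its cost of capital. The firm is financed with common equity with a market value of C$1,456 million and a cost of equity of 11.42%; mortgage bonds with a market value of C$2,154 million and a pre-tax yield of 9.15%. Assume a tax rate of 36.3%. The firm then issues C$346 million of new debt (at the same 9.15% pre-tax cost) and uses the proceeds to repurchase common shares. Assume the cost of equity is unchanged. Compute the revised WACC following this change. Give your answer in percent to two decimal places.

After the change:
Total capital V = 1110 + 2500 = 3610.
Equity: weight = 1110/3610 = 0.3075; cost = 11.42%.
Mortgage bonds: weight = 2500/3610 = 0.6925; after-tax cost = 9.15% × (1 − 36.3%) = 5.8285%.
WACC = 0.3075 × 11.4200% + 0.6925 × 5.8285% = 7.5478%.

7.55%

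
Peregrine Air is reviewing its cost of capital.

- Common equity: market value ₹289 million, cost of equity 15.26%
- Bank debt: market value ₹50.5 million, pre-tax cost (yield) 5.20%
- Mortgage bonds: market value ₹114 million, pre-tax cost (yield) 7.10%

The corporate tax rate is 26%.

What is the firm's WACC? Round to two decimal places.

11.47%

Total capital V = 289 + 50.5 + 114 = 453.5.
Equity: weight = 289/453.5 = 0.6373; cost = 15.26%.
Bank debt: weight = 50.5/453.5 = 0.1114; after-tax cost = 5.2% × (1 − 26%) = 3.8480%.
Mortgage bonds: weight = 114/453.5 = 0.2514; after-tax cost = 7.1% × (1 − 26%) = 5.2540%.
WACC = 0.6373 × 15.2600% + 0.1114 × 3.8480% + 0.2514 × 5.2540% = 11.4739%.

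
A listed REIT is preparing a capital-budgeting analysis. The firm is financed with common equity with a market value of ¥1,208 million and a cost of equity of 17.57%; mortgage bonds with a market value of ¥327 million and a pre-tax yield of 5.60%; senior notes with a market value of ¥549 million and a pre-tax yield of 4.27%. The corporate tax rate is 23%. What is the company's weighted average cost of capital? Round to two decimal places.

11.73%

Total capital V = 1208 + 327 + 549 = 2084.
Equity: weight = 1208/2084 = 0.5797; cost = 17.57%.
Mortgage bonds: weight = 327/2084 = 0.1569; after-tax cost = 5.6% × (1 − 23%) = 4.3120%.
Senior notes: weight = 549/2084 = 0.2634; after-tax cost = 4.27% × (1 − 23%) = 3.2879%.
WACC = 0.5797 × 17.5700% + 0.1569 × 4.3120% + 0.2634 × 3.2879% = 11.7273%.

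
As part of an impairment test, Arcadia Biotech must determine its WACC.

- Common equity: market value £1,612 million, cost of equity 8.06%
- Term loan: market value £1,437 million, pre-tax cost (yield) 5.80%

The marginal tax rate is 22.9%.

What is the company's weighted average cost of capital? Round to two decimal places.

Total capital V = 1612 + 1437 = 3049.
Equity: weight = 1612/3049 = 0.5287; cost = 8.06%.
Term loan: weight = 1437/3049 = 0.4713; after-tax cost = 5.8% × (1 − 22.9%) = 4.4718%.
WACC = 0.5287 × 8.0600% + 0.4713 × 4.4718% = 6.3689%.

6.37%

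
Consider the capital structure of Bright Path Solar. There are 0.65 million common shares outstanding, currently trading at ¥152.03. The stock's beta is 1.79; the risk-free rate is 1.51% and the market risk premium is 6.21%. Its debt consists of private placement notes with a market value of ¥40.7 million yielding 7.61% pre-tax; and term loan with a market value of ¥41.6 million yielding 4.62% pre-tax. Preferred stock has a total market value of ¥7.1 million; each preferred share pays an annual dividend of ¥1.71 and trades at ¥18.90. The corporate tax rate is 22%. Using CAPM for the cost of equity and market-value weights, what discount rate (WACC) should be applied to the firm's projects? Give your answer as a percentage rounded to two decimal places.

Cost of equity via CAPM: Re = 1.51% + 1.79 × 6.21% = 12.6259%.
Cost of preferred: Rp = 1.71 / 18.9 = 9.0476%.
Market value of equity E = 152.03 × 0.65m = 98.8195m.
Total capital V = 98.8195 + 7.1 + 40.7 + 41.6 = 188.2195.
Equity: weight = 98.8195/188.2195 = 0.5250; cost = 12.6259%.
Preferred: weight = 7.1/188.2195 = 0.0377; cost = 9.0476%.
Private placement notes: weight = 40.7/188.2195 = 0.2162; after-tax cost = 7.61% × (1 − 22%) = 5.9358%.
Term loan: weight = 41.6/188.2195 = 0.2210; after-tax cost = 4.62% × (1 − 22%) = 3.6036%.
WACC = 0.5250 × 12.6259% + 0.0377 × 9.0476% + 0.2162 × 5.9358% + 0.2210 × 3.6036% = 9.0502%.

9.05%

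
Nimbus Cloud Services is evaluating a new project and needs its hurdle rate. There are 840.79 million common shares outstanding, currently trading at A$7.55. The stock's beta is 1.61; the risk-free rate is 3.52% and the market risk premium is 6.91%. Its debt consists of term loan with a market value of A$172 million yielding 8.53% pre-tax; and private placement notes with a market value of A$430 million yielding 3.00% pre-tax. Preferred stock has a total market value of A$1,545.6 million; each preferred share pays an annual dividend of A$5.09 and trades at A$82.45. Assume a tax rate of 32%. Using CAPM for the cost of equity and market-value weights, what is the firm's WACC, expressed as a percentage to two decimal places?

12.29%

Cost of equity via CAPM: Re = 3.52% + 1.61 × 6.91% = 14.6451%.
Cost of preferred: Rp = 5.09 / 82.45 = 6.1734%.
Market value of equity E = 7.55 × 840.79m = 6347.9645m.
Total capital V = 6347.9645 + 1545.6 + 172 + 430 = 8495.5645.
Equity: weight = 6347.9645/8495.5645 = 0.7472; cost = 14.6451%.
Preferred: weight = 1545.6/8495.5645 = 0.1819; cost = 6.1734%.
Term loan: weight = 172/8495.5645 = 0.0202; after-tax cost = 8.53% × (1 − 32%) = 5.8004%.
Private placement notes: weight = 430/8495.5645 = 0.0506; after-tax cost = 3% × (1 − 32%) = 2.0400%.
WACC = 0.7472 × 14.6451% + 0.1819 × 6.1734% + 0.0202 × 5.8004% + 0.0506 × 2.0400% = 12.2868%.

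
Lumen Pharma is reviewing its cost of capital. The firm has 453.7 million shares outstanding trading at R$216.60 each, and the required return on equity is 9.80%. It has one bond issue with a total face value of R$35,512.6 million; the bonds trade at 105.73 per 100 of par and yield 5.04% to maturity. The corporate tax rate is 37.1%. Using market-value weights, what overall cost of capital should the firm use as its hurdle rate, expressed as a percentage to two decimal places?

7.97%

Market value of equity E = 216.6 × 453.7m = 98271.42m. Market value of debt D = 35512.6m × 105.73/100 = 37547.47198m.
Total capital V = 98271.42 + 37547.47198 = 135818.89198.
Equity: weight = 98271.42/135818.89198 = 0.7235; cost = 9.8%.
Bonds outstanding: weight = 37547.47198/135818.89198 = 0.2765; after-tax cost = 5.04% × (1 − 37.1%) = 3.1702%.
WACC = 0.7235 × 9.8000% + 0.2765 × 3.1702% = 7.9672%.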